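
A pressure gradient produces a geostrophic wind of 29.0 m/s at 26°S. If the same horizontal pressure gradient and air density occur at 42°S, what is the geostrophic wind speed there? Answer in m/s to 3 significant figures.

19.0 m/s

With the same pressure gradient and density, V_g ∝ 1/f ∝ 1/sin φ.
V₂ = V₁ · sin φ₁ / sin φ₂ = 29.0 × sin 26° / sin 42°
V₂ = 29.0 × 0.4384/0.6691 = 19.0 m/s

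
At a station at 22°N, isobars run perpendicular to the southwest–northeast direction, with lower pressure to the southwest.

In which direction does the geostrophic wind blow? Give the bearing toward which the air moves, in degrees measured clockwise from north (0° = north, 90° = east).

315°

The pressure-gradient force points toward the southwest (bearing 225°).
Geostrophic balance: in the Northern Hemisphere the Coriolis force deflects motion to the right, so the geostrophic wind blows 90° to the right of the pressure-gradient force (low pressure on the left).
Rotating 225° by 90° clockwise gives 315° — the wind blows toward the northwest.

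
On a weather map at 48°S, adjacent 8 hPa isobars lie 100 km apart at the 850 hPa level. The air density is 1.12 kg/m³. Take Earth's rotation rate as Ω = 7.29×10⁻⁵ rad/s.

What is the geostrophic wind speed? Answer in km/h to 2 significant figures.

Coriolis parameter at 48°S:
f = 2Ω sin φ = 2 × 7.29×10⁻⁵ × sin 48° = 1.08×10⁻⁴ s⁻¹
Pressure gradient: |∂P/∂n| = 800 Pa / 100000 m = 8.00×10⁻³ Pa/m
Geostrophic balance (pressure-gradient force = Coriolis force):
V_g = (1/(fρ)) |∂P/∂n| = 8.00×10⁻³ / (1.08×10⁻⁴ × 1.12) = 65.9 m/s
Converting: 65.9 m/s × 3.6 = 240 km/h

240 km/h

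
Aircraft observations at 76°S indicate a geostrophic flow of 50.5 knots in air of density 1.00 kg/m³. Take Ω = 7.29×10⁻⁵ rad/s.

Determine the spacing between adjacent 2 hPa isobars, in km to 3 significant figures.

54.4 km

Coriolis parameter at 76°S:
f = 2Ω sin φ = 2 × 7.29×10⁻⁵ × sin 76° = 1.41×10⁻⁴ s⁻¹
Wind speed in SI: 50.5 knots = 26.0 m/s
Geostrophic balance rearranged: |∂P/∂n| = f ρ V_g
|∂P/∂n| = 1.41×10⁻⁴ × 1.00 × 26.0 = 3.68×10⁻³ Pa/m
Isobar spacing: Δn = ΔP/|∂P/∂n| = 200 Pa / 3.68×10⁻³ Pa/m = 54418 m ≈ 54.4 km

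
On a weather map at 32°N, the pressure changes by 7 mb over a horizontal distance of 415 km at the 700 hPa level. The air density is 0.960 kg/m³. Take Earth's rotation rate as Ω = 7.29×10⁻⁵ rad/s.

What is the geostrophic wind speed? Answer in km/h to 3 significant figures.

81.9 km/h

Coriolis parameter at 32°N:
f = 2Ω sin φ = 2 × 7.29×10⁻⁵ × sin 32° = 7.73×10⁻⁵ s⁻¹
Pressure gradient: |∂P/∂n| = 700 Pa / 415000 m = 1.69×10⁻³ Pa/m
Geostrophic balance (pressure-gradient force = Coriolis force):
V_g = (1/(fρ)) |∂P/∂n| = 1.69×10⁻³ / (7.73×10⁻⁵ × 0.960) = 22.7 m/s
Converting: 22.7 m/s × 3.6 = 81.9 km/h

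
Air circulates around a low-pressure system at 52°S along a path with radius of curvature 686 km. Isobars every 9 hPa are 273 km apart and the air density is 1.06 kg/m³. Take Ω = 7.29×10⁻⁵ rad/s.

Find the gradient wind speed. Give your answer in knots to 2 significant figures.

Coriolis parameter at 52°S:
f = 2Ω sin φ = 2 × 7.29×10⁻⁵ × sin 52° = 1.15×10⁻⁴ s⁻¹
Pressure gradient: |∂P/∂n| = 900 Pa / 273000 m = 3.30×10⁻³ Pa/m
Geostrophic speed: V_g = |∂P/∂n|/(fρ) = 3.30×10⁻³/(1.15×10⁻⁴ × 1.06) = 27.1 m/s
Around a low, centrifugal force acts outward with Coriolis, so pressure-gradient force balances both:
(1/ρ)|∂P/∂n| = fV + V²/R  →  V² + fR·V − fR·V_g = 0
With fR = 1.15×10⁻⁴ × 686×10³ m = 78.8 m/s:
V = [−fR + √((fR)² + 4 fR V_g)]/2 = [−78.8 + √(78.8² + 4×78.8×27.1)]/2 = 21.3 m/s
Subgeostrophic (V < V_g = 27.1 m/s), as expected around a low.
Converting: 21.3 m/s × 1.944 = 41 knots

41 knots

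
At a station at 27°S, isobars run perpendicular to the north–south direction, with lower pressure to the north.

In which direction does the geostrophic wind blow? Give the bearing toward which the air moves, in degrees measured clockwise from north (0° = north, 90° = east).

The pressure-gradient force points toward the north (bearing 000°).
Geostrophic balance: in the Southern Hemisphere the Coriolis force deflects motion to the left, so the geostrophic wind blows 90° to the left of the pressure-gradient force (low pressure on the right).
Rotating 000° by 90° counterclockwise gives 270° — the wind blows toward the west.

270°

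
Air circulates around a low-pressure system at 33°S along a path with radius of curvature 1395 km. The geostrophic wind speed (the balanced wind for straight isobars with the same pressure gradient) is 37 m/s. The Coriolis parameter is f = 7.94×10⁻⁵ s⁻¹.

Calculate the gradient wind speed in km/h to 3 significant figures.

Around a low, centrifugal force acts outward with Coriolis, so pressure-gradient force balances both:
(1/ρ)|∂P/∂n| = fV + V²/R  →  V² + fR·V − fR·V_g = 0
With fR = 7.94×10⁻⁵ × 1395×10³ m = 111 m/s:
V = [−fR + √((fR)² + 4 fR V_g)]/2 = [−111 + √(111² + 4×111×37)]/2 = 29.3 m/s
Subgeostrophic (V < V_g = 37 m/s), as expected around a low.
Converting: 29.3 m/s × 3.6 = 105 km/h

105 km/h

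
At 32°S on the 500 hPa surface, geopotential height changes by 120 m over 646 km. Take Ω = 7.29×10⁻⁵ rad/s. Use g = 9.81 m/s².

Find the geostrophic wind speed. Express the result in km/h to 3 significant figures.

Coriolis parameter at 32°S:
f = 2Ω sin φ = 2 × 7.29×10⁻⁵ × sin 32° = 7.73×10⁻⁵ s⁻¹
Height gradient: |∂Z/∂n| = 120 m / 646000 m = 1.86×10⁻⁴
On a pressure surface, geostrophic balance gives V_g = (g/f)|∂Z/∂n|:
V_g = 9.81 × 1.86×10⁻⁴ / 7.73×10⁻⁵ = 23.6 m/s
Converting: 23.6 m/s × 3.6 = 84.9 km/h

84.9 km/h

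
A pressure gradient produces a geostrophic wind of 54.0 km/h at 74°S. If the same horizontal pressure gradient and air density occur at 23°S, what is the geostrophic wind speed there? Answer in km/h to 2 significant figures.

With the same pressure gradient and density, V_g ∝ 1/f ∝ 1/sin φ.
V₂ = V₁ · sin φ₁ / sin φ₂ = 54.0 × sin 74° / sin 23°
V₂ = 54.0 × 0.9613/0.3907 = 130 km/h

130 km/h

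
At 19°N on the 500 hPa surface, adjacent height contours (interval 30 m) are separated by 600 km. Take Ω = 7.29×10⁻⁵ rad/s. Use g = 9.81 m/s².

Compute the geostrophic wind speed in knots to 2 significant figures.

20 knots

Coriolis parameter at 19°N:
f = 2Ω sin φ = 2 × 7.29×10⁻⁵ × sin 19° = 4.75×10⁻⁵ s⁻¹
Height gradient: |∂Z/∂n| = 30 m / 600000 m = 5.00×10⁻⁵
On a pressure surface, geostrophic balance gives V_g = (g/f)|∂Z/∂n|:
V_g = 9.81 × 5.00×10⁻⁵ / 4.75×10⁻⁵ = 10.3 m/s
Converting: 10.3 m/s × 1.944 = 20 knots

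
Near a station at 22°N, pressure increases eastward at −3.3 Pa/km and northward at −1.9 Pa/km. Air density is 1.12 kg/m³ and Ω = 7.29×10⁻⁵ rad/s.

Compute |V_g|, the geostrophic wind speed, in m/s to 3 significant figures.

Coriolis parameter at 22°N:
f = 2Ω sin φ = 2 × 7.29×10⁻⁵ × sin 22° = 5.46×10⁻⁵ s⁻¹
Component geostrophic relations (x east, y north):
u_g = −(1/(fρ)) ∂P/∂y,  v_g = (1/(fρ)) ∂P/∂x
u_g = −(−1.9×10⁻³)/(5.46×10⁻⁵ × 1.12) = 31.1 m/s;  v_g = (−3.3×10⁻³)/(5.46×10⁻⁵ × 1.12) = −53.9 m/s
|V_g| = √(u_g² + v_g²) = 62.2 m/s

62.2 m/s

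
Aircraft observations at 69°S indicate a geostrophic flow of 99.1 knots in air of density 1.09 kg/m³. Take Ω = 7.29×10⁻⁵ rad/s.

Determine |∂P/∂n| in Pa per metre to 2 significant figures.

7.6×10⁻³ Pa/m

Coriolis parameter at 69°S:
f = 2Ω sin φ = 2 × 7.29×10⁻⁵ × sin 69° = 1.36×10⁻⁴ s⁻¹
Wind speed in SI: 99.1 knots = 51.0 m/s
Geostrophic balance rearranged: |∂P/∂n| = f ρ V_g
|∂P/∂n| = 1.36×10⁻⁴ × 1.09 × 51.0 = 7.56×10⁻³ Pa/m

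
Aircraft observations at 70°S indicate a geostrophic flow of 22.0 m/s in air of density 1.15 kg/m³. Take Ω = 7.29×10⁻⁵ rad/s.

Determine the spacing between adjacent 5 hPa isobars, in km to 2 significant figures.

Coriolis parameter at 70°S:
f = 2Ω sin φ = 2 × 7.29×10⁻⁵ × sin 70° = 1.37×10⁻⁴ s⁻¹
Geostrophic balance rearranged: |∂P/∂n| = f ρ V_g
|∂P/∂n| = 1.37×10⁻⁴ × 1.15 × 22.0 = 3.47×10⁻³ Pa/m
Isobar spacing: Δn = ΔP/|∂P/∂n| = 500 Pa / 3.47×10⁻³ Pa/m = 144247 m ≈ 140 km

140 km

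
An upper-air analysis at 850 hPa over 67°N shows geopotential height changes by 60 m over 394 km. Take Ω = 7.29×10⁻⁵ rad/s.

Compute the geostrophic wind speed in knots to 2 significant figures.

Coriolis parameter at 67°N:
f = 2Ω sin φ = 2 × 7.29×10⁻⁵ × sin 67° = 1.34×10⁻⁴ s⁻¹
Height gradient: |∂Z/∂n| = 60 m / 394000 m = 1.52×10⁻⁴
On a pressure surface, geostrophic balance gives V_g = (g/f)|∂Z/∂n|:
V_g = 9.81 × 1.52×10⁻⁴ / 1.34×10⁻⁴ = 11.1 m/s
Converting: 11.1 m/s × 1.944 = 22 knots

22 knots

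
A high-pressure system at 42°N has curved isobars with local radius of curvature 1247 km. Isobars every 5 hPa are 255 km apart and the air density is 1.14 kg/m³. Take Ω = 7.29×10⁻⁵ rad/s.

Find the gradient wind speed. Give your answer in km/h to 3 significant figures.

Coriolis parameter at 42°N:
f = 2Ω sin φ = 2 × 7.29×10⁻⁵ × sin 42° = 9.76×10⁻⁵ s⁻¹
Pressure gradient: |∂P/∂n| = 500 Pa / 255000 m = 1.96×10⁻³ Pa/m
Geostrophic speed: V_g = |∂P/∂n|/(fρ) = 1.96×10⁻³/(9.76×10⁻⁵ × 1.14) = 17.6 m/s
Around a high, pressure-gradient force acts outward with centrifugal, so Coriolis balances both:
fV = (1/ρ)|∂P/∂n| + V²/R  →  V² − fR·V + fR·V_g = 0
With fR = 9.76×10⁻⁵ × 1247×10³ m = 122 m/s:
V = [fR − √((fR)² − 4 fR V_g)]/2 = [122 − √(122² − 4×122×17.6)]/2 = 21.4 m/s
Supergeostrophic (V > V_g = 17.6 m/s), as expected around a high.
Converting: 21.4 m/s × 3.6 = 77.0 km/h

77.0 km/h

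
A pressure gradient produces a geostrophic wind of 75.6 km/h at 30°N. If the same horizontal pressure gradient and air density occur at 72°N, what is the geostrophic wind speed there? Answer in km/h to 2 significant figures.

40 km/h

With the same pressure gradient and density, V_g ∝ 1/f ∝ 1/sin φ.
V₂ = V₁ · sin φ₁ / sin φ₂ = 75.6 × sin 30° / sin 72°
V₂ = 75.6 × 0.5000/0.9511 = 40 km/h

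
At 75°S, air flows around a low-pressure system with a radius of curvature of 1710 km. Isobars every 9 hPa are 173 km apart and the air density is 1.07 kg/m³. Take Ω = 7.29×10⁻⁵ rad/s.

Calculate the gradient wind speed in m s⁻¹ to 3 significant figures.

Coriolis parameter at 75°S:
f = 2Ω sin φ = 2 × 7.29×10⁻⁵ × sin 75° = 1.41×10⁻⁴ s⁻¹
Pressure gradient: |∂P/∂n| = 900 Pa / 173000 m = 5.20×10⁻³ Pa/m
Geostrophic speed: V_g = |∂P/∂n|/(fρ) = 5.20×10⁻³/(1.41×10⁻⁴ × 1.07) = 34.5 m/s
Around a low, centrifugal force acts outward with Coriolis, so pressure-gradient force balances both:
(1/ρ)|∂P/∂n| = fV + V²/R  →  V² + fR·V − fR·V_g = 0
With fR = 1.41×10⁻⁴ × 1710×10³ m = 241 m/s:
V = [−fR + √((fR)² + 4 fR V_g)]/2 = [−241 + √(241² + 4×241×34.5)]/2 = 30.6 m/s
Subgeostrophic (V < V_g = 34.5 m/s), as expected around a low.

30.6 m s⁻¹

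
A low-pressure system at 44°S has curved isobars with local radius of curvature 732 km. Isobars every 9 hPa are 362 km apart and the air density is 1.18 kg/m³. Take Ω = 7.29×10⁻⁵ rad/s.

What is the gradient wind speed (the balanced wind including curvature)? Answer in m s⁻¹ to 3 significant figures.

16.9 m s⁻¹

Coriolis parameter at 44°S:
f = 2Ω sin φ = 2 × 7.29×10⁻⁵ × sin 44° = 1.01×10⁻⁴ s⁻¹
Pressure gradient: |∂P/∂n| = 900 Pa / 362000 m = 2.49×10⁻³ Pa/m
Geostrophic speed: V_g = |∂P/∂n|/(fρ) = 2.49×10⁻³/(1.01×10⁻⁴ × 1.18) = 20.8 m/s
Around a low, centrifugal force acts outward with Coriolis, so pressure-gradient force balances both:
(1/ρ)|∂P/∂n| = fV + V²/R  →  V² + fR·V − fR·V_g = 0
With fR = 1.01×10⁻⁴ × 732×10³ m = 74.1 m/s:
V = [−fR + √((fR)² + 4 fR V_g)]/2 = [−74.1 + √(74.1² + 4×74.1×20.8)]/2 = 16.9 m/s
Subgeostrophic (V < V_g = 20.8 m/s), as expected around a low.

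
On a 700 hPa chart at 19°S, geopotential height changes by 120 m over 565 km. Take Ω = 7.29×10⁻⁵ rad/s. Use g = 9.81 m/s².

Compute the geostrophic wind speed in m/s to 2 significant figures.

Coriolis parameter at 19°S:
f = 2Ω sin φ = 2 × 7.29×10⁻⁵ × sin 19° = 4.75×10⁻⁵ s⁻¹
Height gradient: |∂Z/∂n| = 120 m / 565000 m = 2.12×10⁻⁴
On a pressure surface, geostrophic balance gives V_g = (g/f)|∂Z/∂n|:
V_g = 9.81 × 2.12×10⁻⁴ / 4.75×10⁻⁵ = 43.9 m/s

44 m/s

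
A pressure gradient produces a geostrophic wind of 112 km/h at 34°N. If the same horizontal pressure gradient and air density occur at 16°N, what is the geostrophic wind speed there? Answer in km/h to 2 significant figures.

With the same pressure gradient and density, V_g ∝ 1/f ∝ 1/sin φ.
V₂ = V₁ · sin φ₁ / sin φ₂ = 112 × sin 34° / sin 16°
V₂ = 112 × 0.5592/0.2756 = 230 km/h

230 km/h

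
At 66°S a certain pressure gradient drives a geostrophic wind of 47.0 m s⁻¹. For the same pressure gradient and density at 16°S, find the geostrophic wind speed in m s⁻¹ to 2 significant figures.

160 m s⁻¹

With the same pressure gradient and density, V_g ∝ 1/f ∝ 1/sin φ.
V₂ = V₁ · sin φ₁ / sin φ₂ = 47.0 × sin 66° / sin 16°
V₂ = 47.0 × 0.9135/0.2756 = 160 m s⁻¹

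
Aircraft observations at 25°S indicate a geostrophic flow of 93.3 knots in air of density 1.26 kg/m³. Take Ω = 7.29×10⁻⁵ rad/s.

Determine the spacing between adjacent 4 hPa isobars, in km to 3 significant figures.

Coriolis parameter at 25°S:
f = 2Ω sin φ = 2 × 7.29×10⁻⁵ × sin 25° = 6.16×10⁻⁵ s⁻¹
Wind speed in SI: 93.3 knots = 48.0 m/s
Geostrophic balance rearranged: |∂P/∂n| = f ρ V_g
|∂P/∂n| = 6.16×10⁻⁵ × 1.26 × 48.0 = 3.73×10⁻³ Pa/m
Isobar spacing: Δn = ΔP/|∂P/∂n| = 400 Pa / 3.73×10⁻³ Pa/m = 107341 m ≈ 107 km

107 km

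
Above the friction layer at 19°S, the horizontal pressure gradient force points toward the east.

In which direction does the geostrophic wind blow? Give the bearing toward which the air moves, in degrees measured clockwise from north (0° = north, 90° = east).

000°

The pressure-gradient force points toward the east (bearing 090°).
Geostrophic balance: in the Southern Hemisphere the Coriolis force deflects motion to the left, so the geostrophic wind blows 90° to the left of the pressure-gradient force (low pressure on the right).
Rotating 090° by 90° counterclockwise gives 000° — the wind blows toward the north.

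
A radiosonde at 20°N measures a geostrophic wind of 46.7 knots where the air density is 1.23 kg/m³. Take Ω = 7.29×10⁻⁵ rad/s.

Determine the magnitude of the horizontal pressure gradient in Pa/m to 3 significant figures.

1.47×10⁻³ Pa/m

Coriolis parameter at 20°N:
f = 2Ω sin φ = 2 × 7.29×10⁻⁵ × sin 20° = 4.99×10⁻⁵ s⁻¹
Wind speed in SI: 46.7 knots = 24.0 m/s
Geostrophic balance rearranged: |∂P/∂n| = f ρ V_g
|∂P/∂n| = 4.99×10⁻⁵ × 1.23 × 24.0 = 1.47×10⁻³ Pa/m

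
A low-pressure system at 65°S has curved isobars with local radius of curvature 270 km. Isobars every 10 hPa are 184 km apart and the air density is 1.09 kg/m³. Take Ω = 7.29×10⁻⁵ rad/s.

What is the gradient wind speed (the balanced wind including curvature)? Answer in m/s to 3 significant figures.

Coriolis parameter at 65°S:
f = 2Ω sin φ = 2 × 7.29×10⁻⁵ × sin 65° = 1.32×10⁻⁴ s⁻¹
Pressure gradient: |∂P/∂n| = 1000 Pa / 184000 m = 5.43×10⁻³ Pa/m
Geostrophic speed: V_g = |∂P/∂n|/(fρ) = 5.43×10⁻³/(1.32×10⁻⁴ × 1.09) = 37.7 m/s
Around a low, centrifugal force acts outward with Coriolis, so pressure-gradient force balances both:
(1/ρ)|∂P/∂n| = fV + V²/R  →  V² + fR·V − fR·V_g = 0
With fR = 1.32×10⁻⁴ × 270×10³ m = 35.7 m/s:
V = [−fR + √((fR)² + 4 fR V_g)]/2 = [−35.7 + √(35.7² + 4×35.7×37.7)]/2 = 23 m/s
Subgeostrophic (V < V_g = 37.7 m/s), as expected around a low.

23.0 m/s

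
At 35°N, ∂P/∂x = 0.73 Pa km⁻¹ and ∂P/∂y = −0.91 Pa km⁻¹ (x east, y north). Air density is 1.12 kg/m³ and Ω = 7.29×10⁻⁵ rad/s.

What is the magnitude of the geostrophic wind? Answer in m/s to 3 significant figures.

Coriolis parameter at 35°N:
f = 2Ω sin φ = 2 × 7.29×10⁻⁵ × sin 35° = 8.36×10⁻⁵ s⁻¹
Component geostrophic relations (x east, y north):
u_g = −(1/(fρ)) ∂P/∂y,  v_g = (1/(fρ)) ∂P/∂x
u_g = −(−0.91×10⁻³)/(8.36×10⁻⁵ × 1.12) = 9.72 m/s;  v_g = (0.73×10⁻³)/(8.36×10⁻⁵ × 1.12) = 7.79 m/s
|V_g| = √(u_g² + v_g²) = 12.5 m/s

12.5 m/s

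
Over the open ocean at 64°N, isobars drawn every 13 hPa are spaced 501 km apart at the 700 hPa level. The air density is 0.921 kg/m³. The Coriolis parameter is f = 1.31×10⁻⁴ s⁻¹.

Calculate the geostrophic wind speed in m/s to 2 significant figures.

22 m/s

Pressure gradient: |∂P/∂n| = 1300 Pa / 501000 m = 2.59×10⁻³ Pa/m
Geostrophic balance (pressure-gradient force = Coriolis force):
V_g = (1/(fρ)) |∂P/∂n| = 2.59×10⁻³ / (1.31×10⁻⁴ × 0.921) = 21.5 m/s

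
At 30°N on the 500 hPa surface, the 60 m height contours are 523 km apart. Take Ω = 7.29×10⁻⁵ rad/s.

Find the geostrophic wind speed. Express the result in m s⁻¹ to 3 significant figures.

Coriolis parameter at 30°N:
f = 2Ω sin φ = 2 × 7.29×10⁻⁵ × sin 30° = 7.29×10⁻⁵ s⁻¹
Height gradient: |∂Z/∂n| = 60 m / 523000 m = 1.15×10⁻⁴
On a pressure surface, geostrophic balance gives V_g = (g/f)|∂Z/∂n|:
V_g = 9.81 × 1.15×10⁻⁴ / 7.29×10⁻⁵ = 15.4 m/s

15.4 m s⁻¹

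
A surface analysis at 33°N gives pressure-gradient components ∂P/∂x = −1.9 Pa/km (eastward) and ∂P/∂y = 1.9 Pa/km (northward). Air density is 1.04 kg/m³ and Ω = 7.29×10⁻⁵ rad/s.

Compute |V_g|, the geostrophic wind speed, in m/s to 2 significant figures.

33 m/s

Coriolis parameter at 33°N:
f = 2Ω sin φ = 2 × 7.29×10⁻⁵ × sin 33° = 7.94×10⁻⁵ s⁻¹
Component geostrophic relations (x east, y north):
u_g = −(1/(fρ)) ∂P/∂y,  v_g = (1/(fρ)) ∂P/∂x
u_g = −(1.9×10⁻³)/(7.94×10⁻⁵ × 1.04) = −23.0 m/s;  v_g = (−1.9×10⁻³)/(7.94×10⁻⁵ × 1.04) = −23.0 m/s
|V_g| = √(u_g² + v_g²) = 32.5 m/s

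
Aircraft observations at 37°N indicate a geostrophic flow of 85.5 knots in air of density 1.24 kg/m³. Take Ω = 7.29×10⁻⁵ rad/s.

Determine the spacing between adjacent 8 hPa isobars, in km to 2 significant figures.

Coriolis parameter at 37°N:
f = 2Ω sin φ = 2 × 7.29×10⁻⁵ × sin 37° = 8.77×10⁻⁵ s⁻¹
Wind speed in SI: 85.5 knots = 44.0 m/s
Geostrophic balance rearranged: |∂P/∂n| = f ρ V_g
|∂P/∂n| = 8.77×10⁻⁵ × 1.24 × 44.0 = 4.79×10⁻³ Pa/m
Isobar spacing: Δn = ΔP/|∂P/∂n| = 800 Pa / 4.79×10⁻³ Pa/m = 167164 m ≈ 170 km

170 km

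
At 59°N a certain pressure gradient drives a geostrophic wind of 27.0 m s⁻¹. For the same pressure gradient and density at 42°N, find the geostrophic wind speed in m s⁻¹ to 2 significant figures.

With the same pressure gradient and density, V_g ∝ 1/f ∝ 1/sin φ.
V₂ = V₁ · sin φ₁ / sin φ₂ = 27.0 × sin 59° / sin 42°
V₂ = 27.0 × 0.8572/0.6691 = 35 m s⁻¹

35 m s⁻¹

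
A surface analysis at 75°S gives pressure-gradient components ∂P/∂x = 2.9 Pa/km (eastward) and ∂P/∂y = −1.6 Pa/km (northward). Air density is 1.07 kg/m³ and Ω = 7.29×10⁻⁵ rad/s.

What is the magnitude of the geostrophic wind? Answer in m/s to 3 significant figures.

Coriolis parameter at 75°S:
f = 2Ω sin φ = 2 × 7.29×10⁻⁵ × sin 75° = 1.41×10⁻⁴ s⁻¹
In the Southern Hemisphere f is negative: f = −1.41×10⁻⁴ s⁻¹.
Component geostrophic relations (x east, y north):
u_g = −(1/(fρ)) ∂P/∂y,  v_g = (1/(fρ)) ∂P/∂x
u_g = −(−1.6×10⁻³)/(−1.41×10⁻⁴ × 1.07) = −10.6 m/s;  v_g = (2.9×10⁻³)/(−1.41×10⁻⁴ × 1.07) = −19.2 m/s
|V_g| = √(u_g² + v_g²) = 22.0 m/s

22.0 m/s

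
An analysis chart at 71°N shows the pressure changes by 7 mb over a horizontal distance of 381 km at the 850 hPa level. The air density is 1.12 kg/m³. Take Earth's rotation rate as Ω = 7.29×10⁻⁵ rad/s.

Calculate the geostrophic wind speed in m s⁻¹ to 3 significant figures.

Coriolis parameter at 71°N:
f = 2Ω sin φ = 2 × 7.29×10⁻⁵ × sin 71° = 1.38×10⁻⁴ s⁻¹
Pressure gradient: |∂P/∂n| = 700 Pa / 381000 m = 1.84×10⁻³ Pa/m
Geostrophic balance (pressure-gradient force = Coriolis force):
V_g = (1/(fρ)) |∂P/∂n| = 1.84×10⁻³ / (1.38×10⁻⁴ × 1.12) = 11.9 m/s

11.9 m s⁻¹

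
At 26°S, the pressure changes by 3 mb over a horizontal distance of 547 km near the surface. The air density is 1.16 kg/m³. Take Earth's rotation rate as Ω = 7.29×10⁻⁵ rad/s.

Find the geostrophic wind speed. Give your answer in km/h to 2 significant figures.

Coriolis parameter at 26°S:
f = 2Ω sin φ = 2 × 7.29×10⁻⁵ × sin 26° = 6.39×10⁻⁵ s⁻¹
Pressure gradient: |∂P/∂n| = 300 Pa / 547000 m = 5.48×10⁻⁴ Pa/m
Geostrophic balance (pressure-gradient force = Coriolis force):
V_g = (1/(fρ)) |∂P/∂n| = 5.48×10⁻⁴ / (6.39×10⁻⁵ × 1.16) = 7.40 m/s
Converting: 7.40 m/s × 3.6 = 27 km/h

27 km/h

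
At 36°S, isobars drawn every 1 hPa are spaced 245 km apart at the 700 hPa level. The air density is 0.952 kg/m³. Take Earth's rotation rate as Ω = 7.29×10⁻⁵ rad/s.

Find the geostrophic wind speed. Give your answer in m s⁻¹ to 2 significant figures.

Coriolis parameter at 36°S:
f = 2Ω sin φ = 2 × 7.29×10⁻⁵ × sin 36° = 8.57×10⁻⁵ s⁻¹
Pressure gradient: |∂P/∂n| = 100 Pa / 245000 m = 4.08×10⁻⁴ Pa/m
Geostrophic balance (pressure-gradient force = Coriolis force):
V_g = (1/(fρ)) |∂P/∂n| = 4.08×10⁻⁴ / (8.57×10⁻⁵ × 0.952) = 5.00 m/s

5.0 m s⁻¹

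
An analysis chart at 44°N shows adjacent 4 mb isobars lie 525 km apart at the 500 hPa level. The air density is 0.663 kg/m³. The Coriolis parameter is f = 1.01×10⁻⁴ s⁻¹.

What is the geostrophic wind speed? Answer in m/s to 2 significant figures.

11 m/s

Pressure gradient: |∂P/∂n| = 400 Pa / 525000 m = 7.62×10⁻⁴ Pa/m
Geostrophic balance (pressure-gradient force = Coriolis force):
V_g = (1/(fρ)) |∂P/∂n| = 7.62×10⁻⁴ / (1.01×10⁻⁴ × 0.663) = 11.4 m/s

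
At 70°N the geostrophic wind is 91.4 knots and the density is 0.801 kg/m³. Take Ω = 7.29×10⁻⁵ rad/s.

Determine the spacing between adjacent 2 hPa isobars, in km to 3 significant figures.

Coriolis parameter at 70°N:
f = 2Ω sin φ = 2 × 7.29×10⁻⁵ × sin 70° = 1.37×10⁻⁴ s⁻¹
Wind speed in SI: 91.4 knots = 47.0 m/s
Geostrophic balance rearranged: |∂P/∂n| = f ρ V_g
|∂P/∂n| = 1.37×10⁻⁴ × 0.801 × 47.0 = 5.16×10⁻³ Pa/m
Isobar spacing: Δn = ΔP/|∂P/∂n| = 200 Pa / 5.16×10⁻³ Pa/m = 38759 m ≈ 38.8 km

38.8 km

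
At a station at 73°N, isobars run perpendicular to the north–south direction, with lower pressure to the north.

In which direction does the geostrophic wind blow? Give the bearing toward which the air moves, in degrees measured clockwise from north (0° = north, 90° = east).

The pressure-gradient force points toward the north (bearing 000°).
Geostrophic balance: in the Northern Hemisphere the Coriolis force deflects motion to the right, so the geostrophic wind blows 90° to the right of the pressure-gradient force (low pressure on the left).
Rotating 000° by 90° clockwise gives 090° — the wind blows toward the east.

090°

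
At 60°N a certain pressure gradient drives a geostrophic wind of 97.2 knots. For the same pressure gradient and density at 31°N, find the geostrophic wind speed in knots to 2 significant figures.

With the same pressure gradient and density, V_g ∝ 1/f ∝ 1/sin φ.
V₂ = V₁ · sin φ₁ / sin φ₂ = 97.2 × sin 60° / sin 31°
V₂ = 97.2 × 0.8660/0.5150 = 160 knots

160 knots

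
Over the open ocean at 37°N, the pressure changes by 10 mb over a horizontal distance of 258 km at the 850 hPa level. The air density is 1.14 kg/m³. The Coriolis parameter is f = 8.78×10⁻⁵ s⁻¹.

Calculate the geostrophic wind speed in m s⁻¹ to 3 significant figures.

Pressure gradient: |∂P/∂n| = 1000 Pa / 258000 m = 3.88×10⁻³ Pa/m
Geostrophic balance (pressure-gradient force = Coriolis force):
V_g = (1/(fρ)) |∂P/∂n| = 3.88×10⁻³ / (8.78×10⁻⁵ × 1.14) = 38.7 m/s

38.7 m s⁻¹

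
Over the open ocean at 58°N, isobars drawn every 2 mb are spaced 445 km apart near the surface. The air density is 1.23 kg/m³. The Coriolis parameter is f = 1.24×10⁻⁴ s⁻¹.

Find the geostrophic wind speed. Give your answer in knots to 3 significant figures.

5.73 knots

Pressure gradient: |∂P/∂n| = 200 Pa / 445000 m = 4.49×10⁻⁴ Pa/m
Geostrophic balance (pressure-gradient force = Coriolis force):
V_g = (1/(fρ)) |∂P/∂n| = 4.49×10⁻⁴ / (1.24×10⁻⁴ × 1.23) = 2.95 m/s
Converting: 2.95 m/s × 1.944 = 5.73 knots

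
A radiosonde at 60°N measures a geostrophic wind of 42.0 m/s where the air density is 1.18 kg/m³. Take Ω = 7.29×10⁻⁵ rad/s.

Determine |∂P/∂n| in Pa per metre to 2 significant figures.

6.3×10⁻³ Pa/m

Coriolis parameter at 60°N:
f = 2Ω sin φ = 2 × 7.29×10⁻⁵ × sin 60° = 1.26×10⁻⁴ s⁻¹
Geostrophic balance rearranged: |∂P/∂n| = f ρ V_g
|∂P/∂n| = 1.26×10⁻⁴ × 1.18 × 42.0 = 6.26×10⁻³ Pa/m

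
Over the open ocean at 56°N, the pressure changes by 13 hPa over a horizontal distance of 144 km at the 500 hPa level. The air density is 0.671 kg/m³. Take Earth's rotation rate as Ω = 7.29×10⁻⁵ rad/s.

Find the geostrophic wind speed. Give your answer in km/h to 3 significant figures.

Coriolis parameter at 56°N:
f = 2Ω sin φ = 2 × 7.29×10⁻⁵ × sin 56° = 1.21×10⁻⁴ s⁻¹
Pressure gradient: |∂P/∂n| = 1300 Pa / 144000 m = 9.03×10⁻³ Pa/m
Geostrophic balance (pressure-gradient force = Coriolis force):
V_g = (1/(fρ)) |∂P/∂n| = 9.03×10⁻³ / (1.21×10⁻⁴ × 0.671) = 111 m/s
Converting: 111 m/s × 3.6 = 401 km/h

401 km/h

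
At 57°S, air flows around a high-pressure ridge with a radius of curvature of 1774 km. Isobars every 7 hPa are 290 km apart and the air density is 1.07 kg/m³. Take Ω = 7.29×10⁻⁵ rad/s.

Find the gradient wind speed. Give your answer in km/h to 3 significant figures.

73.3 km/h

Coriolis parameter at 57°S:
f = 2Ω sin φ = 2 × 7.29×10⁻⁵ × sin 57° = 1.22×10⁻⁴ s⁻¹
Pressure gradient: |∂P/∂n| = 700 Pa / 290000 m = 2.41×10⁻³ Pa/m
Geostrophic speed: V_g = |∂P/∂n|/(fρ) = 2.41×10⁻³/(1.22×10⁻⁴ × 1.07) = 18.4 m/s
Around a high, pressure-gradient force acts outward with centrifugal, so Coriolis balances both:
fV = (1/ρ)|∂P/∂n| + V²/R  →  V² − fR·V + fR·V_g = 0
With fR = 1.22×10⁻⁴ × 1774×10³ m = 217 m/s:
V = [fR − √((fR)² − 4 fR V_g)]/2 = [217 − √(217² − 4×217×18.4)]/2 = 20.4 m/s
Supergeostrophic (V > V_g = 18.4 m/s), as expected around a high.
Converting: 20.4 m/s × 3.6 = 73.3 km/h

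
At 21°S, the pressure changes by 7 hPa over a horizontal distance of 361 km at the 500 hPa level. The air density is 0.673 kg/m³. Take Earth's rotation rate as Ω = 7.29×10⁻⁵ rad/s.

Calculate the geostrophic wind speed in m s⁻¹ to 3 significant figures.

Coriolis parameter at 21°S:
f = 2Ω sin φ = 2 × 7.29×10⁻⁵ × sin 21° = 5.23×10⁻⁵ s⁻¹
Pressure gradient: |∂P/∂n| = 700 Pa / 361000 m = 1.94×10⁻³ Pa/m
Geostrophic balance (pressure-gradient force = Coriolis force):
V_g = (1/(fρ)) |∂P/∂n| = 1.94×10⁻³ / (5.23×10⁻⁵ × 0.673) = 55.1 m/s

55.1 m s⁻¹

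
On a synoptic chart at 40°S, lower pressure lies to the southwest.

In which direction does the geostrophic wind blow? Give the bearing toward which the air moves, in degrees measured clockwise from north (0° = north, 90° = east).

The pressure-gradient force points toward the southwest (bearing 225°).
Geostrophic balance: in the Southern Hemisphere the Coriolis force deflects motion to the left, so the geostrophic wind blows 90° to the left of the pressure-gradient force (low pressure on the right).
Rotating 225° by 90° counterclockwise gives 135° — the wind blows toward the southeast.

135°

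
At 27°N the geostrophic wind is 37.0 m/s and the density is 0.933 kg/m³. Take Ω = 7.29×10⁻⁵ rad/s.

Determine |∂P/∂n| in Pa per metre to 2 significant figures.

2.3×10⁻³ Pa/m

Coriolis parameter at 27°N:
f = 2Ω sin φ = 2 × 7.29×10⁻⁵ × sin 27° = 6.62×10⁻⁵ s⁻¹
Geostrophic balance rearranged: |∂P/∂n| = f ρ V_g
|∂P/∂n| = 6.62×10⁻⁵ × 0.933 × 37.0 = 2.29×10⁻³ Pa/m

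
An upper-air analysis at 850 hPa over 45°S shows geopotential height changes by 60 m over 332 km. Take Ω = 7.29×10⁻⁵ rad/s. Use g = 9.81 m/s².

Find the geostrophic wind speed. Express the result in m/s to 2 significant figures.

17 m/s

Coriolis parameter at 45°S:
f = 2Ω sin φ = 2 × 7.29×10⁻⁵ × sin 45° = 1.03×10⁻⁴ s⁻¹
Height gradient: |∂Z/∂n| = 60 m / 332000 m = 1.81×10⁻⁴
On a pressure surface, geostrophic balance gives V_g = (g/f)|∂Z/∂n|:
V_g = 9.81 × 1.81×10⁻⁴ / 1.03×10⁻⁴ = 17.2 m/s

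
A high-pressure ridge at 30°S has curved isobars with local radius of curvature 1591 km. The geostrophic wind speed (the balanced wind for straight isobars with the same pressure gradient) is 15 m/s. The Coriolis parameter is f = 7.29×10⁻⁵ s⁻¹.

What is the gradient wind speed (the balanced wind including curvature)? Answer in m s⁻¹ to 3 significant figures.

17.7 m s⁻¹

Around a high, pressure-gradient force acts outward with centrifugal, so Coriolis balances both:
fV = (1/ρ)|∂P/∂n| + V²/R  →  V² − fR·V + fR·V_g = 0
With fR = 7.29×10⁻⁵ × 1591×10³ m = 116 m/s:
V = [fR − √((fR)² − 4 fR V_g)]/2 = [116 − √(116² − 4×116×15)]/2 = 17.7 m/s
Supergeostrophic (V > V_g = 15 m/s), as expected around a high.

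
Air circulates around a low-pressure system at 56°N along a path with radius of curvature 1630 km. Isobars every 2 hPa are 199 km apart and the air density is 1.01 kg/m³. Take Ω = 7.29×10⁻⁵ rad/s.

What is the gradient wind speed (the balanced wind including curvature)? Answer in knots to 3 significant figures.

15.4 knots

Coriolis parameter at 56°N:
f = 2Ω sin φ = 2 × 7.29×10⁻⁵ × sin 56° = 1.21×10⁻⁴ s⁻¹
Pressure gradient: |∂P/∂n| = 200 Pa / 199000 m = 1.01×10⁻³ Pa/m
Geostrophic speed: V_g = |∂P/∂n|/(fρ) = 1.01×10⁻³/(1.21×10⁻⁴ × 1.01) = 8.23 m/s
Around a low, centrifugal force acts outward with Coriolis, so pressure-gradient force balances both:
(1/ρ)|∂P/∂n| = fV + V²/R  →  V² + fR·V − fR·V_g = 0
With fR = 1.21×10⁻⁴ × 1630×10³ m = 197 m/s:
V = [−fR + √((fR)² + 4 fR V_g)]/2 = [−197 + √(197² + 4×197×8.23)]/2 = 7.91 m/s
Subgeostrophic (V < V_g = 8.23 m/s), as expected around a low.
Converting: 7.91 m/s × 1.944 = 15.4 knots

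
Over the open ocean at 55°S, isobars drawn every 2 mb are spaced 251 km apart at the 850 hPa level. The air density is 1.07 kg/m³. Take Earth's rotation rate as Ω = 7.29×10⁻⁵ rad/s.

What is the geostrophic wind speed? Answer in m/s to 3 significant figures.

Coriolis parameter at 55°S:
f = 2Ω sin φ = 2 × 7.29×10⁻⁵ × sin 55° = 1.19×10⁻⁴ s⁻¹
Pressure gradient: |∂P/∂n| = 200 Pa / 251000 m = 7.97×10⁻⁴ Pa/m
Geostrophic balance (pressure-gradient force = Coriolis force):
V_g = (1/(fρ)) |∂P/∂n| = 7.97×10⁻⁴ / (1.19×10⁻⁴ × 1.07) = 6.24 m/s

6.24 m/s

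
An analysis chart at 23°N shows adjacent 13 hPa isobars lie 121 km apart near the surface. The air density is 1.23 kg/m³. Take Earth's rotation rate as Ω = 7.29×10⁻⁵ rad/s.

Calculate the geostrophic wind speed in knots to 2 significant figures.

300 knots

Coriolis parameter at 23°N:
f = 2Ω sin φ = 2 × 7.29×10⁻⁵ × sin 23° = 5.70×10⁻⁵ s⁻¹
Pressure gradient: |∂P/∂n| = 1300 Pa / 121000 m = 1.07×10⁻² Pa/m
Geostrophic balance (pressure-gradient force = Coriolis force):
V_g = (1/(fρ)) |∂P/∂n| = 1.07×10⁻² / (5.70×10⁻⁵ × 1.23) = 153 m/s
Converting: 153 m/s × 1.944 = 300 knots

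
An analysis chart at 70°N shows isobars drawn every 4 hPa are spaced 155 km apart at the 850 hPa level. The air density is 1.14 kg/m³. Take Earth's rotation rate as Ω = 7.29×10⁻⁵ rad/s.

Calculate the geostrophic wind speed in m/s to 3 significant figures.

Coriolis parameter at 70°N:
f = 2Ω sin φ = 2 × 7.29×10⁻⁵ × sin 70° = 1.37×10⁻⁴ s⁻¹
Pressure gradient: |∂P/∂n| = 400 Pa / 155000 m = 2.58×10⁻³ Pa/m
Geostrophic balance (pressure-gradient force = Coriolis force):
V_g = (1/(fρ)) |∂P/∂n| = 2.58×10⁻³ / (1.37×10⁻⁴ × 1.14) = 16.5 m/s

16.5 m/s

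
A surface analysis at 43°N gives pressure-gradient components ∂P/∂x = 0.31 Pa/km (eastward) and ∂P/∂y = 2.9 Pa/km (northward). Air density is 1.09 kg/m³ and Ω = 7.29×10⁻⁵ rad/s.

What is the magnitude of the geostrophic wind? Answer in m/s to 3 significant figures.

Coriolis parameter at 43°N:
f = 2Ω sin φ = 2 × 7.29×10⁻⁵ × sin 43° = 9.94×10⁻⁵ s⁻¹
Component geostrophic relations (x east, y north):
u_g = −(1/(fρ)) ∂P/∂y,  v_g = (1/(fρ)) ∂P/∂x
u_g = −(2.9×10⁻³)/(9.94×10⁻⁵ × 1.09) = −26.8 m/s;  v_g = (0.31×10⁻³)/(9.94×10⁻⁵ × 1.09) = 2.86 m/s
|V_g| = √(u_g² + v_g²) = 26.9 m/s

26.9 m/s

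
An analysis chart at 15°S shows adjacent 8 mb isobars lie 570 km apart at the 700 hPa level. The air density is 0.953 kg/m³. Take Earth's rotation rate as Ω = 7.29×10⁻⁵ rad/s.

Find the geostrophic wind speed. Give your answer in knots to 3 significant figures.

Coriolis parameter at 15°S:
f = 2Ω sin φ = 2 × 7.29×10⁻⁵ × sin 15° = 3.77×10⁻⁵ s⁻¹
Pressure gradient: |∂P/∂n| = 800 Pa / 570000 m = 1.40×10⁻³ Pa/m
Geostrophic balance (pressure-gradient force = Coriolis force):
V_g = (1/(fρ)) |∂P/∂n| = 1.40×10⁻³ / (3.77×10⁻⁵ × 0.953) = 39.0 m/s
Converting: 39.0 m/s × 1.944 = 75.9 knots

75.9 knots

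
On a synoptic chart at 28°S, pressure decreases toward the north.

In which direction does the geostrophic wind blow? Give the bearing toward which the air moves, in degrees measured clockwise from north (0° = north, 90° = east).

The pressure-gradient force points toward the north (bearing 000°).
Geostrophic balance: in the Southern Hemisphere the Coriolis force deflects motion to the left, so the geostrophic wind blows 90° to the left of the pressure-gradient force (low pressure on the right).
Rotating 000° by 90° counterclockwise gives 270° — the wind blows toward the west.

270°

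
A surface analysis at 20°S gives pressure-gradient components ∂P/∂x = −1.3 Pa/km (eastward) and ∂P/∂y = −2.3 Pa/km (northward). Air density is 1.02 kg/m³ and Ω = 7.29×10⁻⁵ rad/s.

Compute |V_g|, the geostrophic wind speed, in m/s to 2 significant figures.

52 m/s

Coriolis parameter at 20°S:
f = 2Ω sin φ = 2 × 7.29×10⁻⁵ × sin 20° = 4.99×10⁻⁵ s⁻¹
In the Southern Hemisphere f is negative: f = −4.99×10⁻⁵ s⁻¹.
Component geostrophic relations (x east, y north):
u_g = −(1/(fρ)) ∂P/∂y,  v_g = (1/(fρ)) ∂P/∂x
u_g = −(−2.3×10⁻³)/(−4.99×10⁻⁵ × 1.02) = −45.2 m/s;  v_g = (−1.3×10⁻³)/(−4.99×10⁻⁵ × 1.02) = 25.6 m/s
|V_g| = √(u_g² + v_g²) = 51.9 m/s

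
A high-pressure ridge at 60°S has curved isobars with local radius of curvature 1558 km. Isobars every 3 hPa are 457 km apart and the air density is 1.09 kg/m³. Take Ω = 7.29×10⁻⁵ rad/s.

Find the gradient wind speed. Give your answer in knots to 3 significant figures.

9.51 knots

Coriolis parameter at 60°S:
f = 2Ω sin φ = 2 × 7.29×10⁻⁵ × sin 60° = 1.26×10⁻⁴ s⁻¹
Pressure gradient: |∂P/∂n| = 300 Pa / 457000 m = 6.56×10⁻⁴ Pa/m
Geostrophic speed: V_g = |∂P/∂n|/(fρ) = 6.56×10⁻⁴/(1.26×10⁻⁴ × 1.09) = 4.77 m/s
Around a high, pressure-gradient force acts outward with centrifugal, so Coriolis balances both:
fV = (1/ρ)|∂P/∂n| + V²/R  →  V² − fR·V + fR·V_g = 0
With fR = 1.26×10⁻⁴ × 1558×10³ m = 197 m/s:
V = [fR − √((fR)² − 4 fR V_g)]/2 = [197 − √(197² − 4×197×4.77)]/2 = 4.89 m/s
Supergeostrophic (V > V_g = 4.77 m/s), as expected around a high.
Converting: 4.89 m/s × 1.944 = 9.51 knots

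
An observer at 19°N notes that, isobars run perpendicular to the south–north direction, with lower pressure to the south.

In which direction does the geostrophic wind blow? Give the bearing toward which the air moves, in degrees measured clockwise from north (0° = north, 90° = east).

270°

The pressure-gradient force points toward the south (bearing 180°).
Geostrophic balance: in the Northern Hemisphere the Coriolis force deflects motion to the right, so the geostrophic wind blows 90° to the right of the pressure-gradient force (low pressure on the left).
Rotating 180° by 90° clockwise gives 270° — the wind blows toward the west.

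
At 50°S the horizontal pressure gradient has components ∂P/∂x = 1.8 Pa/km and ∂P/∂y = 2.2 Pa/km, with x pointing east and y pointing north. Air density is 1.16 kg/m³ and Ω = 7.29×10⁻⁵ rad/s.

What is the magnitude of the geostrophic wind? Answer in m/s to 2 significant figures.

Coriolis parameter at 50°S:
f = 2Ω sin φ = 2 × 7.29×10⁻⁵ × sin 50° = 1.12×10⁻⁴ s⁻¹
In the Southern Hemisphere f is negative: f = −1.12×10⁻⁴ s⁻¹.
Component geostrophic relations (x east, y north):
u_g = −(1/(fρ)) ∂P/∂y,  v_g = (1/(fρ)) ∂P/∂x
u_g = −(2.2×10⁻³)/(−1.12×10⁻⁴ × 1.16) = 17.0 m/s;  v_g = (1.8×10⁻³)/(−1.12×10⁻⁴ × 1.16) = −13.9 m/s
|V_g| = √(u_g² + v_g²) = 21.9 m/s

22 m/s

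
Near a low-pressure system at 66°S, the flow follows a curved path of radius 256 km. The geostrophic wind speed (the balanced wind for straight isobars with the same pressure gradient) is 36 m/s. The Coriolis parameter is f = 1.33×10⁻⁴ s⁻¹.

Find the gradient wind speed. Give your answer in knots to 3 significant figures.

Around a low, centrifugal force acts outward with Coriolis, so pressure-gradient force balances both:
(1/ρ)|∂P/∂n| = fV + V²/R  →  V² + fR·V − fR·V_g = 0
With fR = 1.33×10⁻⁴ × 256×10³ m = 34.0 m/s:
V = [−fR + √((fR)² + 4 fR V_g)]/2 = [−34.0 + √(34.0² + 4×34.0×36)]/2 = 21.9 m/s
Subgeostrophic (V < V_g = 36 m/s), as expected around a low.
Converting: 21.9 m/s × 1.944 = 42.6 knots

42.6 knots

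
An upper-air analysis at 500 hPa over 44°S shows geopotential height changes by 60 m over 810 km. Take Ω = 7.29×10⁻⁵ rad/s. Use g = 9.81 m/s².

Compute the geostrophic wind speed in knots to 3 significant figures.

Coriolis parameter at 44°S:
f = 2Ω sin φ = 2 × 7.29×10⁻⁵ × sin 44° = 1.01×10⁻⁴ s⁻¹
Height gradient: |∂Z/∂n| = 60 m / 810000 m = 7.41×10⁻⁵
On a pressure surface, geostrophic balance gives V_g = (g/f)|∂Z/∂n|:
V_g = 9.81 × 7.41×10⁻⁵ / 1.01×10⁻⁴ = 7.17 m/s
Converting: 7.17 m/s × 1.944 = 13.9 knots

13.9 knots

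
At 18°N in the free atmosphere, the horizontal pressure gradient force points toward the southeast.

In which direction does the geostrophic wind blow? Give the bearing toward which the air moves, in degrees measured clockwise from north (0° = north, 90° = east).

The pressure-gradient force points toward the southeast (bearing 135°).
Geostrophic balance: in the Northern Hemisphere the Coriolis force deflects motion to the right, so the geostrophic wind blows 90° to the right of the pressure-gradient force (low pressure on the left).
Rotating 135° by 90° clockwise gives 225° — the wind blows toward the southwest.

225°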